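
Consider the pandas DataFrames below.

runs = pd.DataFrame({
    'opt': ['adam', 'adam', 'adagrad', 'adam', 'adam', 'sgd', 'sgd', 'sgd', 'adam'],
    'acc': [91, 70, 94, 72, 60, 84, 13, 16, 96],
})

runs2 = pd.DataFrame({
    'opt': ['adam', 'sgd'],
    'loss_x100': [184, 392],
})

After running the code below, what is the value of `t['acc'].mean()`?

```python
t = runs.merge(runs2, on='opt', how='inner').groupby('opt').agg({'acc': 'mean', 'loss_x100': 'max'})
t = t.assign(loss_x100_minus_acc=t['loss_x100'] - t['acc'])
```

57.7333333333

merge on 'opt' (how='inner') → 8 rows:
    opt  acc  loss_x100
0  adam   91        184
1  adam   70        184
2  adam   72        184
3  adam   60        184
4   sgd   84        392
5   sgd   13        392
6   sgd   16        392
7  adam   96        184
group by opt: mean(acc), max(loss_x100):
            acc  loss_x100
opt                       
adam  77.800000        184
sgd   37.666667        392
add column loss_x100_minus_acc = t['loss_x100'] - t['acc']:
            acc  loss_x100  loss_x100_minus_acc
opt                                            
adam  77.800000        184           106.200000
sgd   37.666667        392           354.333333
Finally, mean of column 'acc' = 57.7333333333.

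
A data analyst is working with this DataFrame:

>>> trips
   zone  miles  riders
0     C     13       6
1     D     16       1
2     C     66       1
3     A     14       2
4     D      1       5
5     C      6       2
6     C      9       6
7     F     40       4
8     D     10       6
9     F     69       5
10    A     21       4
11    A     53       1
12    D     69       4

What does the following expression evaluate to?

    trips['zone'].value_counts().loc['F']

2

value_counts of zone:
zone
C    4
D    4
A    3
F    2
Name: count, dtype: int64
Reading off the value at index 'F', we get 2.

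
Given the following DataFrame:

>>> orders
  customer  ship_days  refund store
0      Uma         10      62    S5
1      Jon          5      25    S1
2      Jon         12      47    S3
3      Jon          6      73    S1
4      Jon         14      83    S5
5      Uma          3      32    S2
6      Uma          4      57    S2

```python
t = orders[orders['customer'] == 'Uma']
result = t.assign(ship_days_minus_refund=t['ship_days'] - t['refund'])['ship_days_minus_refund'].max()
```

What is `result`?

filter rows where customer == 'Uma':
  customer  ship_days  refund store
0      Uma         10      62    S5
5      Uma          3      32    S2
6      Uma          4      57    S2
add column ship_days_minus_refund = t['ship_days'] - t['refund']:
  customer  ship_days  refund store  ship_days_minus_refund
0      Uma         10      62    S5                     -52
5      Uma          3      32    S2                     -29
6      Uma          4      57    S2                     -53
The max of column 'ship_days_minus_refund' is -29.

-29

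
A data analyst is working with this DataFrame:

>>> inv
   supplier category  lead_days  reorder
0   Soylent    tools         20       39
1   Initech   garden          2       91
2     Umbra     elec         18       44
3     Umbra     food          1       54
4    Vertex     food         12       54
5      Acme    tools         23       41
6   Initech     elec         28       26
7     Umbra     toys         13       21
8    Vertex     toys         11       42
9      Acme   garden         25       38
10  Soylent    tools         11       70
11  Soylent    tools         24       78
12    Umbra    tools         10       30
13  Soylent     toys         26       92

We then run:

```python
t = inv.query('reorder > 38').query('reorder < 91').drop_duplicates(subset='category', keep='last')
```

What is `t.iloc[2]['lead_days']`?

filter rows where reorder > 38:
   supplier category  lead_days  reorder
0   Soylent    tools         20       39
1   Initech   garden          2       91
2     Umbra     elec         18       44
3     Umbra     food          1       54
4    Vertex     food         12       54
5      Acme    tools         23       41
8    Vertex     toys         11       42
10  Soylent    tools         11       70
11  Soylent    tools         24       78
13  Soylent     toys         26       92
filter rows where reorder < 91:
   supplier category  lead_days  reorder
0   Soylent    tools         20       39
2     Umbra     elec         18       44
3     Umbra     food          1       54
4    Vertex     food         12       54
5      Acme    tools         23       41
8    Vertex     toys         11       42
10  Soylent    tools         11       70
11  Soylent    tools         24       78
drop duplicate category (keep=last):
   supplier category  lead_days  reorder
2     Umbra     elec         18       44
4    Vertex     food         12       54
8    Vertex     toys         11       42
11  Soylent    tools         24       78
Then the value at position 2, column 'lead_days': 11

11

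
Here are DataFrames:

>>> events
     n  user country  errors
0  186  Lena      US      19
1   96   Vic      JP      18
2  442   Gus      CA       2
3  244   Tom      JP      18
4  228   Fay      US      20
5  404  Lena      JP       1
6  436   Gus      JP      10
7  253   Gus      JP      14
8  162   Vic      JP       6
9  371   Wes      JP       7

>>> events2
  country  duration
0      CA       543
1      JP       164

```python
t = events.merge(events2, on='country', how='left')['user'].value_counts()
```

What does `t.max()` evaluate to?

merge on 'country' (how='left') → 10 rows:
     n  user country  errors  duration
0  186  Lena      US      19       NaN
1   96   Vic      JP      18     164.0
2  442   Gus      CA       2     543.0
3  244   Tom      JP      18     164.0
4  228   Fay      US      20       NaN
5  404  Lena      JP       1     164.0
6  436   Gus      JP      10     164.0
7  253   Gus      JP      14     164.0
8  162   Vic      JP       6     164.0
9  371   Wes      JP       7     164.0
value_counts of user:
user
Gus     3
Lena    2
Vic     2
Tom     1
Fay     1
Wes     1
Name: count, dtype: int64
The max of the resulting series is 3.

3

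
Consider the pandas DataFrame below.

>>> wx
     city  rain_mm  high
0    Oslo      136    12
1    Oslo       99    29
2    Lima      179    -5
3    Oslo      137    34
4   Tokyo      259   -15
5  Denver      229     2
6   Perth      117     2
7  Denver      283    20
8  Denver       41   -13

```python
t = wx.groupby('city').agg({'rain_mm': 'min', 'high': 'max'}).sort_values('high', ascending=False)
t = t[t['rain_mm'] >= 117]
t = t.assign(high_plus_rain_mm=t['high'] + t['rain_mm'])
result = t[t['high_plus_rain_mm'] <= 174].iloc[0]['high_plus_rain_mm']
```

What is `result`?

119

group by city: min(rain_mm), max(high):
        rain_mm  high
city                 
Denver       41    20
Lima        179    -5
Oslo         99    34
Perth       117     2
Tokyo       259   -15
sort by high descending:
        rain_mm  high
city                 
Oslo         99    34
Denver       41    20
Perth       117     2
Lima        179    -5
Tokyo       259   -15
filter rows where rain_mm >= 117:
       rain_mm  high
city                
Perth      117     2
Lima       179    -5
Tokyo      259   -15
add column high_plus_rain_mm = t['high'] + t['rain_mm']:
       rain_mm  high  high_plus_rain_mm
city                                   
Perth      117     2                119
Lima       179    -5                174
Tokyo      259   -15                244
filter rows where high_plus_rain_mm <= 174:
       rain_mm  high  high_plus_rain_mm
city                                   
Perth      117     2                119
Lima       179    -5                174
Reading off the value at position 0, column 'high_plus_rain_mm', we get 119.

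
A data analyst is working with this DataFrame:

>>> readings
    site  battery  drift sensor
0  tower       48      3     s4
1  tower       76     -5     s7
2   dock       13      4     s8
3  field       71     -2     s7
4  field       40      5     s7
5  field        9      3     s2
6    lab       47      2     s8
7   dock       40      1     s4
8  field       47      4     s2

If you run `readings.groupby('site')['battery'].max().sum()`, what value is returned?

group by site, max of battery:
site
dock     40
field    71
lab      47
tower    76
Name: battery, dtype: int64
Taking the sum of the resulting series gives 234.

234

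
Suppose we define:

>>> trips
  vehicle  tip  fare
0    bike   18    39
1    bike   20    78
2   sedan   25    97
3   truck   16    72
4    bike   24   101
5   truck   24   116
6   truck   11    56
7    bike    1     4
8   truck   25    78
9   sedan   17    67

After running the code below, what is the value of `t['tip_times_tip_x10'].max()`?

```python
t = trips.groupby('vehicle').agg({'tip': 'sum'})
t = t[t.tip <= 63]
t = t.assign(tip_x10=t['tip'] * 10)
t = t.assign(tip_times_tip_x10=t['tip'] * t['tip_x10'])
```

group by vehicle, sum of tip:
         tip
vehicle     
bike      63
sedan     42
truck     76
filter rows where tip <= 63:
         tip
vehicle     
bike      63
sedan     42
add column tip_x10 = t['tip'] * 10:
         tip  tip_x10
vehicle              
bike      63      630
sedan     42      420
add column tip_times_tip_x10 = t['tip'] * t['tip_x10']:
         tip  tip_x10  tip_times_tip_x10
vehicle                                 
bike      63      630              39690
sedan     42      420              17640

39690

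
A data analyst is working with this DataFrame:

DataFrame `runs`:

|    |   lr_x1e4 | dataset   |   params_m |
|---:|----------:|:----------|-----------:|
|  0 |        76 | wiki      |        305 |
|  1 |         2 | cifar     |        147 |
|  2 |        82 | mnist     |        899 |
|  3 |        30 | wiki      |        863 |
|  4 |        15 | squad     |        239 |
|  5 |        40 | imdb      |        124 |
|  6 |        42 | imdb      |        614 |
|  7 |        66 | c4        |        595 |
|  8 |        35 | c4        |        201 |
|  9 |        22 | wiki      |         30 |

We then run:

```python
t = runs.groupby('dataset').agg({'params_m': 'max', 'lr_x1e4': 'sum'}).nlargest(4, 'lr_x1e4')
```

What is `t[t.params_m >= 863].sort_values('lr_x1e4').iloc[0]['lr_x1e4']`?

82

group by dataset: max(params_m), sum(lr_x1e4):
         params_m  lr_x1e4
dataset                   
c4            595      101
cifar         147        2
imdb          614       82
mnist         899       82
squad         239       15
wiki          863      128
take 4 rows with largest lr_x1e4:
         params_m  lr_x1e4
dataset                   
wiki          863      128
c4            595      101
imdb          614       82
mnist         899       82
filter rows where params_m >= 863:
         params_m  lr_x1e4
dataset                   
wiki          863      128
mnist         899       82
sort by lr_x1e4:
         params_m  lr_x1e4
dataset                   
mnist         899       82
wiki          863      128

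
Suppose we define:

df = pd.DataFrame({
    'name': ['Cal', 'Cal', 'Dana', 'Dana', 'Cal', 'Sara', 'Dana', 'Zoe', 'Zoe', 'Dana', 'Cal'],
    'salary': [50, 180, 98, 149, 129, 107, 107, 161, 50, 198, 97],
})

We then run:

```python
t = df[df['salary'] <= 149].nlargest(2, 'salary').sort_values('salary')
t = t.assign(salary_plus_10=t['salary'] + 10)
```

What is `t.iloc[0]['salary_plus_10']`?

139

filter rows where salary <= 149:
    name  salary
0    Cal      50
2   Dana      98
3   Dana     149
4    Cal     129
5   Sara     107
6   Dana     107
8    Zoe      50
10   Cal      97
take 2 rows with largest salary:
   name  salary
3  Dana     149
4   Cal     129
sort by salary:
   name  salary
4   Cal     129
3  Dana     149
add column salary_plus_10 = t['salary'] + 10:
   name  salary  salary_plus_10
4   Cal     129             139
3  Dana     149             159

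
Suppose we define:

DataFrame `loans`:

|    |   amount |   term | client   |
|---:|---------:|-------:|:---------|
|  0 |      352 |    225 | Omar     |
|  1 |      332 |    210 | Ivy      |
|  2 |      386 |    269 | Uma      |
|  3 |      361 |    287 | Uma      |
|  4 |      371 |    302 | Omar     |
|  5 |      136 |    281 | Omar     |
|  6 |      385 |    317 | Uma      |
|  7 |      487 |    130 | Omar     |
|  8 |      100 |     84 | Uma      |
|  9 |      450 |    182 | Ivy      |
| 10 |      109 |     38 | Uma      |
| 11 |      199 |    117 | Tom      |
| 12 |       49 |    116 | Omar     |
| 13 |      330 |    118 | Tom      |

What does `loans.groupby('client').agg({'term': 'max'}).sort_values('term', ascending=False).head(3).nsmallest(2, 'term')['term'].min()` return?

210

group by client, max of term:
        term
client      
Ivy      210
Omar     302
Tom      118
Uma      317
sort by term descending:
        term
client      
Uma      317
Omar     302
Ivy      210
Tom      118
take first 3 rows:
        term
client      
Uma      317
Omar     302
Ivy      210
take 2 rows with smallest term:
        term
client      
Ivy      210
Omar     302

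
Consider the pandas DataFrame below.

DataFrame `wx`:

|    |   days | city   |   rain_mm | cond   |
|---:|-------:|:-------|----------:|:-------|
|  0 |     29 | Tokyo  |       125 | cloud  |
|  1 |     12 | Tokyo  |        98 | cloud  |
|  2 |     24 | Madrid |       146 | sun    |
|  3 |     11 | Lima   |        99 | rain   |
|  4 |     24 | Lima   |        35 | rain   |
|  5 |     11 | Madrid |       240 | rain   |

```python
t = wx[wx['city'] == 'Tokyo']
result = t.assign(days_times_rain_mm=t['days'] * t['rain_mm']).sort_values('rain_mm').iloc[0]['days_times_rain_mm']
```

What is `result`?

1176

filter rows where city == 'Tokyo':
   days   city  rain_mm   cond
0    29  Tokyo      125  cloud
1    12  Tokyo       98  cloud
add column days_times_rain_mm = t['days'] * t['rain_mm']:
   days   city  rain_mm   cond  days_times_rain_mm
0    29  Tokyo      125  cloud                3625
1    12  Tokyo       98  cloud                1176
sort by rain_mm:
   days   city  rain_mm   cond  days_times_rain_mm
1    12  Tokyo       98  cloud                1176
0    29  Tokyo      125  cloud                3625
The value at position 0, column 'days_times_rain_mm' is 1176.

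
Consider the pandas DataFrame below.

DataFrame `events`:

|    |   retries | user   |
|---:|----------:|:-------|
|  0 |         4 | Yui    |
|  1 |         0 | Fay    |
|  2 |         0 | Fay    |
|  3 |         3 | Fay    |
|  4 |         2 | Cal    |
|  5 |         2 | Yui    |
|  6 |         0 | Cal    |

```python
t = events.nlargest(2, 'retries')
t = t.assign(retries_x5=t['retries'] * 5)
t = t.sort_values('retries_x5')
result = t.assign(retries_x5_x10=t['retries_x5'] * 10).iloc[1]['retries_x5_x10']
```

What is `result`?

take 2 rows with largest retries:
   retries user
0        4  Yui
3        3  Fay
add column retries_x5 = t['retries'] * 5:
   retries user  retries_x5
0        4  Yui          20
3        3  Fay          15
sort by retries_x5:
   retries user  retries_x5
3        3  Fay          15
0        4  Yui          20
add column retries_x5_x10 = t['retries_x5'] * 10:
   retries user  retries_x5  retries_x5_x10
3        3  Fay          15             150
0        4  Yui          20             200
Finally, value at position 1, column 'retries_x5_x10' = 200.

200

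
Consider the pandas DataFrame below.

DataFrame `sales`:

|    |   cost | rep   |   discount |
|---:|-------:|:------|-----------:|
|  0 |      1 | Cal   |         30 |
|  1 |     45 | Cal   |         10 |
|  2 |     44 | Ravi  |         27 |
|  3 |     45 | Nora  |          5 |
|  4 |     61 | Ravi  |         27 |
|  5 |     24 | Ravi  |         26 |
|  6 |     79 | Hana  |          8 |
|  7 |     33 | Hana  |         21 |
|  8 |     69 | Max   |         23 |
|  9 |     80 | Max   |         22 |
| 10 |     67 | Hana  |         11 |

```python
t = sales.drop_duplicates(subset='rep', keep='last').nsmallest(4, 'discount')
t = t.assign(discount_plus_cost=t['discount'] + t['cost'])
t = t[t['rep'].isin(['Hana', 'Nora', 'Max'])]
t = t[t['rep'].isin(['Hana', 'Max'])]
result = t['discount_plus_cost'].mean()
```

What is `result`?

drop duplicate rep (keep=last):
    cost   rep  discount
1     45   Cal        10
3     45  Nora         5
5     24  Ravi        26
9     80   Max        22
10    67  Hana        11
take 4 rows with smallest discount:
    cost   rep  discount
3     45  Nora         5
1     45   Cal        10
10    67  Hana        11
9     80   Max        22
add column discount_plus_cost = t['discount'] + t['cost']:
    cost   rep  discount  discount_plus_cost
3     45  Nora         5                  50
1     45   Cal        10                  55
10    67  Hana        11                  78
9     80   Max        22                 102
filter rows where rep in ['Hana', 'Nora', 'Max']:
    cost   rep  discount  discount_plus_cost
3     45  Nora         5                  50
10    67  Hana        11                  78
9     80   Max        22                 102
filter rows where rep in ['Hana', 'Max']:
    cost   rep  discount  discount_plus_cost
10    67  Hana        11                  78
9     80   Max        22                 102
Taking the mean of column 'discount_plus_cost' gives 90.0.

90.0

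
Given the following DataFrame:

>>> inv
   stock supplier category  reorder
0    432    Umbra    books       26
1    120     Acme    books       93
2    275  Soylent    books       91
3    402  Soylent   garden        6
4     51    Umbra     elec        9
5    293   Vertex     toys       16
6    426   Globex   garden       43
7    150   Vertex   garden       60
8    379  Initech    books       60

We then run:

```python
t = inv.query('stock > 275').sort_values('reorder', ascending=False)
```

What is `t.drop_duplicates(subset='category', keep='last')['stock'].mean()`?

filter rows where stock > 275:
   stock supplier category  reorder
0    432    Umbra    books       26
3    402  Soylent   garden        6
5    293   Vertex     toys       16
6    426   Globex   garden       43
8    379  Initech    books       60
sort by reorder descending:
   stock supplier category  reorder
8    379  Initech    books       60
6    426   Globex   garden       43
0    432    Umbra    books       26
5    293   Vertex     toys       16
3    402  Soylent   garden        6
drop duplicate category (keep=last):
   stock supplier category  reorder
0    432    Umbra    books       26
5    293   Vertex     toys       16
3    402  Soylent   garden        6
The mean of column 'stock' is 375.666666667.

375.666666667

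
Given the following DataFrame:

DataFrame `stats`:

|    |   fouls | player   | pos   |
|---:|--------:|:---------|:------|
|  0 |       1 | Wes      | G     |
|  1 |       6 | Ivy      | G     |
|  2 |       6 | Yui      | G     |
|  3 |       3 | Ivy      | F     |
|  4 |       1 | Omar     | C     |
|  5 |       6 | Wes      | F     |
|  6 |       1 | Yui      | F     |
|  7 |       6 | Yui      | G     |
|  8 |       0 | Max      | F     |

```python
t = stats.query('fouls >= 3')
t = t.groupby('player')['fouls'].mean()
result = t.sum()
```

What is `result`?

filter rows where fouls >= 3:
   fouls player pos
1      6    Ivy   G
2      6    Yui   G
3      3    Ivy   F
5      6    Wes   F
7      6    Yui   G
group by player, mean of fouls:
player
Ivy    4.5
Wes    6.0
Yui    6.0
Name: fouls, dtype: float64

16.5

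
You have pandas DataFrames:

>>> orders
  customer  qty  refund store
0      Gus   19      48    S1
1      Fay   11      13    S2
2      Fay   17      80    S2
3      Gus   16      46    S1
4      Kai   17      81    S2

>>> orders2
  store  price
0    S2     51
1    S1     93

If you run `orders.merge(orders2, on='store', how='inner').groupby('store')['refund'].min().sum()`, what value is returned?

59

merge on 'store' (how='inner') → 5 rows:
  customer  qty  refund store  price
0      Gus   19      48    S1     93
1      Fay   11      13    S2     51
2      Fay   17      80    S2     51
3      Gus   16      46    S1     93
4      Kai   17      81    S2     51
group by store, min of refund:
store
S1    46
S2    13
Name: refund, dtype: int64
The sum of the resulting series is 59.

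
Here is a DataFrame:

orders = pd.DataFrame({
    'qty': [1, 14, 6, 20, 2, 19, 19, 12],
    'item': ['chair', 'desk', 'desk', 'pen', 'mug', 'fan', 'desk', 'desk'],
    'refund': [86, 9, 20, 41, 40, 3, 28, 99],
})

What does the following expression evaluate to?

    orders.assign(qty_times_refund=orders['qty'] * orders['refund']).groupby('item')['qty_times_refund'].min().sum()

add column qty_times_refund = orders['qty'] * orders['refund']:
   qty   item  refund  qty_times_refund
0    1  chair      86                86
1   14   desk       9               126
2    6   desk      20               120
3   20    pen      41               820
4    2    mug      40                80
5   19    fan       3                57
6   19   desk      28               532
7   12   desk      99              1188
group by item, min of qty_times_refund:
item
chair     86
desk     120
fan       57
mug       80
pen      820
Name: qty_times_refund, dtype: int64
The sum of the resulting series is 1163.

1163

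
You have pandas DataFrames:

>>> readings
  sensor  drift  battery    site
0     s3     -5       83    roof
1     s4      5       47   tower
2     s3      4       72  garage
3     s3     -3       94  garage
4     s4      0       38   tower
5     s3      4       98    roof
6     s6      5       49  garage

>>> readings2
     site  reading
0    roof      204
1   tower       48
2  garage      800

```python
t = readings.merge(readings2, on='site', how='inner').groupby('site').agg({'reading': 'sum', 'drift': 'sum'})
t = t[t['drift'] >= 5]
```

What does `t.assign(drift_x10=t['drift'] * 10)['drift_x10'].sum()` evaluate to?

merge on 'site' (how='inner') → 7 rows:
  sensor  drift  battery    site  reading
0     s3     -5       83    roof      204
1     s4      5       47   tower       48
2     s3      4       72  garage      800
3     s3     -3       94  garage      800
4     s4      0       38   tower       48
5     s3      4       98    roof      204
6     s6      5       49  garage      800
group by site: sum(reading), sum(drift):
        reading  drift
site                  
garage     2400      6
roof        408     -1
tower        96      5
filter rows where drift >= 5:
        reading  drift
site                  
garage     2400      6
tower        96      5
add column drift_x10 = t['drift'] * 10:
        reading  drift  drift_x10
site                             
garage     2400      6         60
tower        96      5         50
sum of column 'drift_x10' → 110

110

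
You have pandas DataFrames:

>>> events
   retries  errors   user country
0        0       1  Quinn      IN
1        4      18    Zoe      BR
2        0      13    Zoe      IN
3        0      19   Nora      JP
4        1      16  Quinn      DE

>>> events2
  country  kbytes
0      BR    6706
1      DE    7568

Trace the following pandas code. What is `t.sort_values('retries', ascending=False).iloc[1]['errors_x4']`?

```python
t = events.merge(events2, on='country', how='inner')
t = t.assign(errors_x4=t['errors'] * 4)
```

64

merge on 'country' (how='inner') → 2 rows:
   retries  errors   user country  kbytes
0        4      18    Zoe      BR    6706
1        1      16  Quinn      DE    7568
add column errors_x4 = t['errors'] * 4:
   retries  errors   user country  kbytes  errors_x4
0        4      18    Zoe      BR    6706         72
1        1      16  Quinn      DE    7568         64
sort by retries descending:
   retries  errors   user country  kbytes  errors_x4
0        4      18    Zoe      BR    6706         72
1        1      16  Quinn      DE    7568         64
Finally, value at position 1, column 'errors_x4' = 64.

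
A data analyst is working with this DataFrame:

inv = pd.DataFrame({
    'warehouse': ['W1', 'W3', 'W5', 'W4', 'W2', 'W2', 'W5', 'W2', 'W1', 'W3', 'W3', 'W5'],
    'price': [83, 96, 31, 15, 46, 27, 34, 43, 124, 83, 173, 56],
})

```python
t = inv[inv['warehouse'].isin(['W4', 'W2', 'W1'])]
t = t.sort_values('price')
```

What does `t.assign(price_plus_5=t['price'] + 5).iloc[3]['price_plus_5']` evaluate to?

51

filter rows where warehouse in ['W4', 'W2', 'W1']:
  warehouse  price
0        W1     83
3        W4     15
4        W2     46
5        W2     27
7        W2     43
8        W1    124
sort by price:
  warehouse  price
3        W4     15
5        W2     27
7        W2     43
4        W2     46
0        W1     83
8        W1    124
add column price_plus_5 = t['price'] + 5:
  warehouse  price  price_plus_5
3        W4     15            20
5        W2     27            32
7        W2     43            48
4        W2     46            51
0        W1     83            88
8        W1    124           129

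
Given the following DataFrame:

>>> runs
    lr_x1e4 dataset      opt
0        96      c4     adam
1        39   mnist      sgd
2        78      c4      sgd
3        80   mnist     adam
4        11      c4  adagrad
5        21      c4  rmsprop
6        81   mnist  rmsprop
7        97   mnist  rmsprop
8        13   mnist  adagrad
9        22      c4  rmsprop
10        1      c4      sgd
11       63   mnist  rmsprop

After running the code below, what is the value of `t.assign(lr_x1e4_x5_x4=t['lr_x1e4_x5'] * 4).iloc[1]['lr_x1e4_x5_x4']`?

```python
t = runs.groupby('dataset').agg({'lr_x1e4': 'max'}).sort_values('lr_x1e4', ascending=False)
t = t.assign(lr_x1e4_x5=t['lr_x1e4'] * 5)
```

1920

group by dataset, max of lr_x1e4:
         lr_x1e4
dataset         
c4            96
mnist         97
sort by lr_x1e4 descending:
         lr_x1e4
dataset         
mnist         97
c4            96
add column lr_x1e4_x5 = t['lr_x1e4'] * 5:
         lr_x1e4  lr_x1e4_x5
dataset                     
mnist         97         485
c4            96         480
add column lr_x1e4_x5_x4 = t['lr_x1e4_x5'] * 4:
         lr_x1e4  lr_x1e4_x5  lr_x1e4_x5_x4
dataset                                    
mnist         97         485           1940
c4            96         480           1920
The value at position 1, column 'lr_x1e4_x5_x4' is 1920.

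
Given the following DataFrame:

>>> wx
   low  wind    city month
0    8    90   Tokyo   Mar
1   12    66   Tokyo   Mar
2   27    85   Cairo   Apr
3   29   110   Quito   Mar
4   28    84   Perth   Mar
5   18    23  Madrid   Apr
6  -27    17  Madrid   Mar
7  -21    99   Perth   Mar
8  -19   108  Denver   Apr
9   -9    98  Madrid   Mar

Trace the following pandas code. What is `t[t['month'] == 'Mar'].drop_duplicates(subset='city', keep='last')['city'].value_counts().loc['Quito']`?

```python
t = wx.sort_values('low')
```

sort by low:
   low  wind    city month
6  -27    17  Madrid   Mar
7  -21    99   Perth   Mar
8  -19   108  Denver   Apr
9   -9    98  Madrid   Mar
0    8    90   Tokyo   Mar
1   12    66   Tokyo   Mar
5   18    23  Madrid   Apr
2   27    85   Cairo   Apr
4   28    84   Perth   Mar
3   29   110   Quito   Mar
filter rows where month == 'Mar':
   low  wind    city month
6  -27    17  Madrid   Mar
7  -21    99   Perth   Mar
9   -9    98  Madrid   Mar
0    8    90   Tokyo   Mar
1   12    66   Tokyo   Mar
4   28    84   Perth   Mar
3   29   110   Quito   Mar
drop duplicate city (keep=last):
   low  wind    city month
9   -9    98  Madrid   Mar
1   12    66   Tokyo   Mar
4   28    84   Perth   Mar
3   29   110   Quito   Mar
value_counts of city:
city
Madrid    1
Tokyo     1
Perth     1
Quito     1
Name: count, dtype: int64

1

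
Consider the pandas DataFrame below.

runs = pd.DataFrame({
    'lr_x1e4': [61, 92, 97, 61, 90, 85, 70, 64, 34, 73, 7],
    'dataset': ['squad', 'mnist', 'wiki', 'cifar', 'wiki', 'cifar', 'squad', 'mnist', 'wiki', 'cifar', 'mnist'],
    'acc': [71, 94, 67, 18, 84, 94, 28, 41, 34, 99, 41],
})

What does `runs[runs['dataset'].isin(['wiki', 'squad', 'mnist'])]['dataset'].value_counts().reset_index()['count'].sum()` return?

8

filter rows where dataset in ['wiki', 'squad', 'mnist']:
    lr_x1e4 dataset  acc
0        61   squad   71
1        92   mnist   94
2        97    wiki   67
4        90    wiki   84
6        70   squad   28
7        64   mnist   41
8        34    wiki   34
10        7   mnist   41
value_counts of dataset:
dataset
mnist    3
wiki     3
squad    2
Name: count, dtype: int64
reset_index():
  dataset  count
0   mnist      3
1    wiki      3
2   squad      2
The sum of column 'count' is 8.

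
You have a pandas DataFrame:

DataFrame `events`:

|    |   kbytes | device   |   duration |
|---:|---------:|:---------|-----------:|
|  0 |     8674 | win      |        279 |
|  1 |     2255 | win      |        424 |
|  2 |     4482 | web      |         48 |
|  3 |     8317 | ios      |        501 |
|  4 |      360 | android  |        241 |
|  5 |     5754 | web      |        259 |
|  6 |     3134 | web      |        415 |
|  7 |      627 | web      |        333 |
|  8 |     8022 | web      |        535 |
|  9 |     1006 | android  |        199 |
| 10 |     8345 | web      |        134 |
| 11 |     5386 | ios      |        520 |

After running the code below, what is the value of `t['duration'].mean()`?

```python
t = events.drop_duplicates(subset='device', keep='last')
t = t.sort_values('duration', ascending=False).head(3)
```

381.0

drop duplicate device (keep=last):
    kbytes   device  duration
1     2255      win       424
9     1006  android       199
10    8345      web       134
11    5386      ios       520
sort by duration descending:
    kbytes   device  duration
11    5386      ios       520
1     2255      win       424
9     1006  android       199
10    8345      web       134
take first 3 rows:
    kbytes   device  duration
11    5386      ios       520
1     2255      win       424
9     1006  android       199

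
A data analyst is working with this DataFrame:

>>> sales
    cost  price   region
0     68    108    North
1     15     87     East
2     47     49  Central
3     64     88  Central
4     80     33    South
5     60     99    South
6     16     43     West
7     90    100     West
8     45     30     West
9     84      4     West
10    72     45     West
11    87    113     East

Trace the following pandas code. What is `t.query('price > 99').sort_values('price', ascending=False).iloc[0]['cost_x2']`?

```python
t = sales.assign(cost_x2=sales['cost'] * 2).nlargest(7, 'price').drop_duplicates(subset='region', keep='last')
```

136

add column cost_x2 = sales['cost'] * 2:
    cost  price   region  cost_x2
0     68    108    North      136
1     15     87     East       30
2     47     49  Central       94
3     64     88  Central      128
4     80     33    South      160
5     60     99    South      120
6     16     43     West       32
7     90    100     West      180
8     45     30     West       90
9     84      4     West      168
10    72     45     West      144
11    87    113     East      174
take 7 rows with largest price:
    cost  price   region  cost_x2
11    87    113     East      174
0     68    108    North      136
7     90    100     West      180
5     60     99    South      120
3     64     88  Central      128
1     15     87     East       30
2     47     49  Central       94
drop duplicate region (keep=last):
   cost  price   region  cost_x2
0    68    108    North      136
7    90    100     West      180
5    60     99    South      120
1    15     87     East       30
2    47     49  Central       94
filter rows where price > 99:
   cost  price region  cost_x2
0    68    108  North      136
7    90    100   West      180
sort by price descending:
   cost  price region  cost_x2
0    68    108  North      136
7    90    100   West      180
Then the value at position 0, column 'cost_x2': 136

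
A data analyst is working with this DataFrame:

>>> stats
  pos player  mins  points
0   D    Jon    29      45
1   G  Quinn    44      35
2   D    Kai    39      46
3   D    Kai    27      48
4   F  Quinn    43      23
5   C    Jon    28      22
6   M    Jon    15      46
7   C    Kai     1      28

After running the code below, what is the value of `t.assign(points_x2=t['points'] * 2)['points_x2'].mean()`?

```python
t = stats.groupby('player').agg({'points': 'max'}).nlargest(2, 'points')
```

94.0

group by player, max of points:
        points
player        
Jon         46
Kai         48
Quinn       35
take 2 rows with largest points:
        points
player        
Kai         48
Jon         46
add column points_x2 = t['points'] * 2:
        points  points_x2
player                   
Kai         48         96
Jon         46         92
The mean of column 'points_x2' is 94.0.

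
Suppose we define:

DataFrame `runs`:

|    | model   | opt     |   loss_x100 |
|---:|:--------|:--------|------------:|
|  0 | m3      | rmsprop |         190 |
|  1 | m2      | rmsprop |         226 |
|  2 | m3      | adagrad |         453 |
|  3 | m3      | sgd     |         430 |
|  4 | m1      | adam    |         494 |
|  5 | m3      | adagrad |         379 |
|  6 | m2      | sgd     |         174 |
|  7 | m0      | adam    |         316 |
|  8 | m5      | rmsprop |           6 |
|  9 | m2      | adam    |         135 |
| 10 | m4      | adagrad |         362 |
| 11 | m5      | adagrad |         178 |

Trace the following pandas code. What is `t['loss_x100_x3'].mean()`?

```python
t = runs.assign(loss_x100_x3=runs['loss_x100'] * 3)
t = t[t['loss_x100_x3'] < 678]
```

409.8

add column loss_x100_x3 = runs['loss_x100'] * 3:
   model      opt  loss_x100  loss_x100_x3
0     m3  rmsprop        190           570
1     m2  rmsprop        226           678
2     m3  adagrad        453          1359
3     m3      sgd        430          1290
4     m1     adam        494          1482
5     m3  adagrad        379          1137
6     m2      sgd        174           522
7     m0     adam        316           948
8     m5  rmsprop          6            18
9     m2     adam        135           405
10    m4  adagrad        362          1086
11    m5  adagrad        178           534
filter rows where loss_x100_x3 < 678:
   model      opt  loss_x100  loss_x100_x3
0     m3  rmsprop        190           570
6     m2      sgd        174           522
8     m5  rmsprop          6            18
9     m2     adam        135           405
11    m5  adagrad        178           534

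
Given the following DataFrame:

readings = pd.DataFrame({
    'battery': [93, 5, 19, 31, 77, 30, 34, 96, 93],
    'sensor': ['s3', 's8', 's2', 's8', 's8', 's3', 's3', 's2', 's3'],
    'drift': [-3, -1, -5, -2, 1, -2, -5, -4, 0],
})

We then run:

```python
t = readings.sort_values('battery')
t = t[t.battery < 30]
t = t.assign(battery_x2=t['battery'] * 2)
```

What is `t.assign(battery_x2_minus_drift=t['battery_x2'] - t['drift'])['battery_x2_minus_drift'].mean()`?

sort by battery:
   battery sensor  drift
1        5     s8     -1
2       19     s2     -5
5       30     s3     -2
3       31     s8     -2
6       34     s3     -5
4       77     s8      1
0       93     s3     -3
8       93     s3      0
7       96     s2     -4
filter rows where battery < 30:
   battery sensor  drift
1        5     s8     -1
2       19     s2     -5
add column battery_x2 = t['battery'] * 2:
   battery sensor  drift  battery_x2
1        5     s8     -1          10
2       19     s2     -5          38
add column battery_x2_minus_drift = t['battery_x2'] - t['drift']:
   battery sensor  drift  battery_x2  battery_x2_minus_drift
1        5     s8     -1          10                      11
2       19     s2     -5          38                      43
So mean() = 27.0.

27.0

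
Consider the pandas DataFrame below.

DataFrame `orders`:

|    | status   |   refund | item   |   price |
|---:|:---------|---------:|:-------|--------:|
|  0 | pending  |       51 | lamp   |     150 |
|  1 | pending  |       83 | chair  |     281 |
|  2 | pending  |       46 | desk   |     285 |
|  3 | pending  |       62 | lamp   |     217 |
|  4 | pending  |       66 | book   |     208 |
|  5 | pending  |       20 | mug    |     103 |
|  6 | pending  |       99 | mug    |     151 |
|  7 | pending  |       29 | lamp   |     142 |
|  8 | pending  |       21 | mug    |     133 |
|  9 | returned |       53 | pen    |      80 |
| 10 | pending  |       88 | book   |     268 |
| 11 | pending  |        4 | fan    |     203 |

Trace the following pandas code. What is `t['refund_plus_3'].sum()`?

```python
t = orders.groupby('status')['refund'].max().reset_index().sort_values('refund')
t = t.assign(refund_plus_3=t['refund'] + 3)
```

158

group by status, max of refund:
status
pending     99
returned    53
Name: refund, dtype: int64
reset_index():
     status  refund
0   pending      99
1  returned      53
sort by refund:
     status  refund
1  returned      53
0   pending      99
add column refund_plus_3 = t['refund'] + 3:
     status  refund  refund_plus_3
1  returned      53             56
0   pending      99            102
Hence 158.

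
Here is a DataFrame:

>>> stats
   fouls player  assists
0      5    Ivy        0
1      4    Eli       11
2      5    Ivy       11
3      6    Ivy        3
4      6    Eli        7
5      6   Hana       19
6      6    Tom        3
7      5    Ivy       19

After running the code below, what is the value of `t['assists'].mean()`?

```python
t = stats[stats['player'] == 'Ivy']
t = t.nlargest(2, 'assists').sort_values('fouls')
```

filter rows where player == 'Ivy':
   fouls player  assists
0      5    Ivy        0
2      5    Ivy       11
3      6    Ivy        3
7      5    Ivy       19
take 2 rows with largest assists:
   fouls player  assists
7      5    Ivy       19
2      5    Ivy       11
sort by fouls:
   fouls player  assists
7      5    Ivy       19
2      5    Ivy       11

15.0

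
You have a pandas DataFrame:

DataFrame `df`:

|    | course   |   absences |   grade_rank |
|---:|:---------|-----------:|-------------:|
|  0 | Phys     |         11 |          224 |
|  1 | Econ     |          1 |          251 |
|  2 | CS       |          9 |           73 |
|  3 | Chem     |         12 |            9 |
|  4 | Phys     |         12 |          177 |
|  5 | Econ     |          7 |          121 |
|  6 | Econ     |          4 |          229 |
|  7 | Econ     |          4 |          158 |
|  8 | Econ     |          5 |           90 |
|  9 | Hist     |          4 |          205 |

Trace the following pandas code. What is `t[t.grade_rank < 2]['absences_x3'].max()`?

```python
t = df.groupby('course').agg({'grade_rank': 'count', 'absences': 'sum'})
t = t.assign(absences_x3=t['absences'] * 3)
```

group by course: count(grade_rank), sum(absences):
        grade_rank  absences
course                      
CS               1         9
Chem             1        12
Econ             5        21
Hist             1         4
Phys             2        23
add column absences_x3 = t['absences'] * 3:
        grade_rank  absences  absences_x3
course                                   
CS               1         9           27
Chem             1        12           36
Econ             5        21           63
Hist             1         4           12
Phys             2        23           69
filter rows where grade_rank < 2:
        grade_rank  absences  absences_x3
course                                   
CS               1         9           27
Chem             1        12           36
Hist             1         4           12

36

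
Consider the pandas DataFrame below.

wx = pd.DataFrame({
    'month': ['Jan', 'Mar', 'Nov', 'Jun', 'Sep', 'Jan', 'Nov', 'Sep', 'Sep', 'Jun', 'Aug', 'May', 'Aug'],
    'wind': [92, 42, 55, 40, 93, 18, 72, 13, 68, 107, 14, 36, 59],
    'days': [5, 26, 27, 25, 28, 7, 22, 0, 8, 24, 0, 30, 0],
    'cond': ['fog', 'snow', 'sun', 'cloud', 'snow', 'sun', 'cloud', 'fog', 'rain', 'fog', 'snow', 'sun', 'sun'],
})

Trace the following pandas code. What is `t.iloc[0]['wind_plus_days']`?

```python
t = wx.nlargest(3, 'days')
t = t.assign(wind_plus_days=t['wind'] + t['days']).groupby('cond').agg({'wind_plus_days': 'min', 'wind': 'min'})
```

121

take 3 rows with largest days:
   month  wind  days  cond
11   May    36    30   sun
4    Sep    93    28  snow
2    Nov    55    27   sun
add column wind_plus_days = t['wind'] + t['days']:
   month  wind  days  cond  wind_plus_days
11   May    36    30   sun              66
4    Sep    93    28  snow             121
2    Nov    55    27   sun              82
group by cond: min(wind_plus_days), min(wind):
      wind_plus_days  wind
cond                      
snow             121    93
sun               66    36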